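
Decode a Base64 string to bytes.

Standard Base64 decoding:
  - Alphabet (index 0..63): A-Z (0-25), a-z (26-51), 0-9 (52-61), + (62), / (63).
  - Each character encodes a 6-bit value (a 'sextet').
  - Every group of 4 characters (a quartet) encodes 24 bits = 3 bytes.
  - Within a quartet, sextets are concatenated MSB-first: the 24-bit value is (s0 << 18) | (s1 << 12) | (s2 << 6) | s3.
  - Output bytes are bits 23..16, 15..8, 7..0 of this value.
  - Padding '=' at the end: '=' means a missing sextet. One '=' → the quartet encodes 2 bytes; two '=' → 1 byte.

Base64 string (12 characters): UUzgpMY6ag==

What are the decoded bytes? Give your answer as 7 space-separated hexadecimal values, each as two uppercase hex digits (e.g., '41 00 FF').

Answer: 51 4C E0 A4 C6 3A 6A

Derivation:
After char 0 ('U'=20): chars_in_quartet=1 acc=0x14 bytes_emitted=0
After char 1 ('U'=20): chars_in_quartet=2 acc=0x514 bytes_emitted=0
After char 2 ('z'=51): chars_in_quartet=3 acc=0x14533 bytes_emitted=0
After char 3 ('g'=32): chars_in_quartet=4 acc=0x514CE0 -> emit 51 4C E0, reset; bytes_emitted=3
After char 4 ('p'=41): chars_in_quartet=1 acc=0x29 bytes_emitted=3
After char 5 ('M'=12): chars_in_quartet=2 acc=0xA4C bytes_emitted=3
After char 6 ('Y'=24): chars_in_quartet=3 acc=0x29318 bytes_emitted=3
After char 7 ('6'=58): chars_in_quartet=4 acc=0xA4C63A -> emit A4 C6 3A, reset; bytes_emitted=6
After char 8 ('a'=26): chars_in_quartet=1 acc=0x1A bytes_emitted=6
After char 9 ('g'=32): chars_in_quartet=2 acc=0x6A0 bytes_emitted=6
Padding '==': partial quartet acc=0x6A0 -> emit 6A; bytes_emitted=7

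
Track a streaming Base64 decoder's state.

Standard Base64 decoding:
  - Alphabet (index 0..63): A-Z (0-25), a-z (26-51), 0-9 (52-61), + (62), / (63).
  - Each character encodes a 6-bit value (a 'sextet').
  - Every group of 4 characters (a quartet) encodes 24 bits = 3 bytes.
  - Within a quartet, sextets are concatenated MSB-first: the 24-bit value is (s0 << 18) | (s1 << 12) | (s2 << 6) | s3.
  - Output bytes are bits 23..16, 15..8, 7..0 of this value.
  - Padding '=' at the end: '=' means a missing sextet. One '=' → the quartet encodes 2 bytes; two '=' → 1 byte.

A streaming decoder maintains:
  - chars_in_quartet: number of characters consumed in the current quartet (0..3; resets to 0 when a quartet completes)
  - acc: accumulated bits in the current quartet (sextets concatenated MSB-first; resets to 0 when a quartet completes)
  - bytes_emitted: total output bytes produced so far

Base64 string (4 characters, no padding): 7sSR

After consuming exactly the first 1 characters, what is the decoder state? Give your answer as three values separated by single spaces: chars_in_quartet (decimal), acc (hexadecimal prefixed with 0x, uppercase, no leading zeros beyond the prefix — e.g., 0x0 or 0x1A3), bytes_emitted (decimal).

Answer: 1 0x3B 0

Derivation:
After char 0 ('7'=59): chars_in_quartet=1 acc=0x3B bytes_emitted=0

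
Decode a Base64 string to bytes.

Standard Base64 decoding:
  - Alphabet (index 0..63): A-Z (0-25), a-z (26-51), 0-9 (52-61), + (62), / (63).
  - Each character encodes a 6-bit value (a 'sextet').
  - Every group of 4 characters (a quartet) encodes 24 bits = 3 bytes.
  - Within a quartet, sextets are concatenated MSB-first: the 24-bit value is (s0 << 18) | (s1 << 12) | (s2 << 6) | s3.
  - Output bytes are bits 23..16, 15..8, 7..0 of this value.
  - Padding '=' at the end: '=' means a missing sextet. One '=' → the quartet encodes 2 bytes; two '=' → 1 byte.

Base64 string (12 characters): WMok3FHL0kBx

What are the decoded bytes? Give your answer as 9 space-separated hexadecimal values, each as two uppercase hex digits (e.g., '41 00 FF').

After char 0 ('W'=22): chars_in_quartet=1 acc=0x16 bytes_emitted=0
After char 1 ('M'=12): chars_in_quartet=2 acc=0x58C bytes_emitted=0
After char 2 ('o'=40): chars_in_quartet=3 acc=0x16328 bytes_emitted=0
After char 3 ('k'=36): chars_in_quartet=4 acc=0x58CA24 -> emit 58 CA 24, reset; bytes_emitted=3
After char 4 ('3'=55): chars_in_quartet=1 acc=0x37 bytes_emitted=3
After char 5 ('F'=5): chars_in_quartet=2 acc=0xDC5 bytes_emitted=3
After char 6 ('H'=7): chars_in_quartet=3 acc=0x37147 bytes_emitted=3
After char 7 ('L'=11): chars_in_quartet=4 acc=0xDC51CB -> emit DC 51 CB, reset; bytes_emitted=6
After char 8 ('0'=52): chars_in_quartet=1 acc=0x34 bytes_emitted=6
After char 9 ('k'=36): chars_in_quartet=2 acc=0xD24 bytes_emitted=6
After char 10 ('B'=1): chars_in_quartet=3 acc=0x34901 bytes_emitted=6
After char 11 ('x'=49): chars_in_quartet=4 acc=0xD24071 -> emit D2 40 71, reset; bytes_emitted=9

Answer: 58 CA 24 DC 51 CB D2 40 71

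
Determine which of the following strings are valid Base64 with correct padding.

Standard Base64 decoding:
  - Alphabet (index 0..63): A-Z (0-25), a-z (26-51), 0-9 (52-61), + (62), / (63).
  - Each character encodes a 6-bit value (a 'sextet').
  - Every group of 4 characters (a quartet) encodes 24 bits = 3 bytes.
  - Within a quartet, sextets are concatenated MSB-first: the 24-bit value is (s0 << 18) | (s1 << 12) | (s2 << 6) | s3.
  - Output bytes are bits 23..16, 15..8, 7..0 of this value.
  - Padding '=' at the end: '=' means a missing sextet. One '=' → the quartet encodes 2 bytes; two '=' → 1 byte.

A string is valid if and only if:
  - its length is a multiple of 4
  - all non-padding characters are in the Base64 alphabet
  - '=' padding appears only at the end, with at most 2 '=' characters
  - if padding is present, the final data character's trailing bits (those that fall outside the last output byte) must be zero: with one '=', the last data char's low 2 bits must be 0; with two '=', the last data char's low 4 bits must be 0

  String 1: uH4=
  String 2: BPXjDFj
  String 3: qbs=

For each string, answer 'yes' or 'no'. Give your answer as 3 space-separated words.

String 1: 'uH4=' → valid
String 2: 'BPXjDFj' → invalid (len=7 not mult of 4)
String 3: 'qbs=' → valid

Answer: yes no yes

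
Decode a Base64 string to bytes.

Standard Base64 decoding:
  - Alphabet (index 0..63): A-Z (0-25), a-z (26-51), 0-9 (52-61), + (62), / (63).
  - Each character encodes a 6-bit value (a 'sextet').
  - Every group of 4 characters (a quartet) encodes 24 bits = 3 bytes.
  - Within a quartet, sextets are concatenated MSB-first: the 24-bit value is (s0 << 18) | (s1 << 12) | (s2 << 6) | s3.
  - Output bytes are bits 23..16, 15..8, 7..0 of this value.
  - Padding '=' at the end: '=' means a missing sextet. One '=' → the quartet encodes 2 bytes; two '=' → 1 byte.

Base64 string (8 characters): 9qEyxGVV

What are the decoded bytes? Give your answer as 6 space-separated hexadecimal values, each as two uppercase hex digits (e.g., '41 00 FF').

Answer: F6 A1 32 C4 65 55

Derivation:
After char 0 ('9'=61): chars_in_quartet=1 acc=0x3D bytes_emitted=0
After char 1 ('q'=42): chars_in_quartet=2 acc=0xF6A bytes_emitted=0
After char 2 ('E'=4): chars_in_quartet=3 acc=0x3DA84 bytes_emitted=0
After char 3 ('y'=50): chars_in_quartet=4 acc=0xF6A132 -> emit F6 A1 32, reset; bytes_emitted=3
After char 4 ('x'=49): chars_in_quartet=1 acc=0x31 bytes_emitted=3
After char 5 ('G'=6): chars_in_quartet=2 acc=0xC46 bytes_emitted=3
After char 6 ('V'=21): chars_in_quartet=3 acc=0x31195 bytes_emitted=3
After char 7 ('V'=21): chars_in_quartet=4 acc=0xC46555 -> emit C4 65 55, reset; bytes_emitted=6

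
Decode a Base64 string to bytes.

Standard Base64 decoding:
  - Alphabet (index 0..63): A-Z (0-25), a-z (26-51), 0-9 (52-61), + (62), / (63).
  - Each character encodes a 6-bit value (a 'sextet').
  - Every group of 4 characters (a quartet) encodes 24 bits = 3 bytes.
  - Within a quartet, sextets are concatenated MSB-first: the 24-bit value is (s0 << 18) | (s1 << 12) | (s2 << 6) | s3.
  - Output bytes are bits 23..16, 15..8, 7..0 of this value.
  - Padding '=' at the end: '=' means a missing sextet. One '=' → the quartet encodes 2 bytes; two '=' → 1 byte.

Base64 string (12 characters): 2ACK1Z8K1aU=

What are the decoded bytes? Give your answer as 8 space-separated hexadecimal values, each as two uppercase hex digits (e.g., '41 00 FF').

Answer: D8 00 8A D5 9F 0A D5 A5

Derivation:
After char 0 ('2'=54): chars_in_quartet=1 acc=0x36 bytes_emitted=0
After char 1 ('A'=0): chars_in_quartet=2 acc=0xD80 bytes_emitted=0
After char 2 ('C'=2): chars_in_quartet=3 acc=0x36002 bytes_emitted=0
After char 3 ('K'=10): chars_in_quartet=4 acc=0xD8008A -> emit D8 00 8A, reset; bytes_emitted=3
After char 4 ('1'=53): chars_in_quartet=1 acc=0x35 bytes_emitted=3
After char 5 ('Z'=25): chars_in_quartet=2 acc=0xD59 bytes_emitted=3
After char 6 ('8'=60): chars_in_quartet=3 acc=0x3567C bytes_emitted=3
After char 7 ('K'=10): chars_in_quartet=4 acc=0xD59F0A -> emit D5 9F 0A, reset; bytes_emitted=6
After char 8 ('1'=53): chars_in_quartet=1 acc=0x35 bytes_emitted=6
After char 9 ('a'=26): chars_in_quartet=2 acc=0xD5A bytes_emitted=6
After char 10 ('U'=20): chars_in_quartet=3 acc=0x35694 bytes_emitted=6
Padding '=': partial quartet acc=0x35694 -> emit D5 A5; bytes_emitted=8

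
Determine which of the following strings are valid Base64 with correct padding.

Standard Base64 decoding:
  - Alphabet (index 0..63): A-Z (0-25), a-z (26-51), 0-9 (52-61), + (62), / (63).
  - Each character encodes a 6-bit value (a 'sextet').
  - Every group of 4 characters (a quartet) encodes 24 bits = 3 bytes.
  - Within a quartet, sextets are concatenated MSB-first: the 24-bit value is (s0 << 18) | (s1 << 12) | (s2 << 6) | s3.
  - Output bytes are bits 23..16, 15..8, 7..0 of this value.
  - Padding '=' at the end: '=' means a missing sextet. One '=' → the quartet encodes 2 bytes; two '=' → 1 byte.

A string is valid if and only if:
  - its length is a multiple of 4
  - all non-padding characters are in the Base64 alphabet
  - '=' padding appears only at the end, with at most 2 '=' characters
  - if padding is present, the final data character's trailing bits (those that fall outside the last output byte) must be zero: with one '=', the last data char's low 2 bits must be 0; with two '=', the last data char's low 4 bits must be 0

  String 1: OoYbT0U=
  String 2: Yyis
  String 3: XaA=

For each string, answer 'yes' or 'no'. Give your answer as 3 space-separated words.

Answer: yes yes yes

Derivation:
String 1: 'OoYbT0U=' → valid
String 2: 'Yyis' → valid
String 3: 'XaA=' → valid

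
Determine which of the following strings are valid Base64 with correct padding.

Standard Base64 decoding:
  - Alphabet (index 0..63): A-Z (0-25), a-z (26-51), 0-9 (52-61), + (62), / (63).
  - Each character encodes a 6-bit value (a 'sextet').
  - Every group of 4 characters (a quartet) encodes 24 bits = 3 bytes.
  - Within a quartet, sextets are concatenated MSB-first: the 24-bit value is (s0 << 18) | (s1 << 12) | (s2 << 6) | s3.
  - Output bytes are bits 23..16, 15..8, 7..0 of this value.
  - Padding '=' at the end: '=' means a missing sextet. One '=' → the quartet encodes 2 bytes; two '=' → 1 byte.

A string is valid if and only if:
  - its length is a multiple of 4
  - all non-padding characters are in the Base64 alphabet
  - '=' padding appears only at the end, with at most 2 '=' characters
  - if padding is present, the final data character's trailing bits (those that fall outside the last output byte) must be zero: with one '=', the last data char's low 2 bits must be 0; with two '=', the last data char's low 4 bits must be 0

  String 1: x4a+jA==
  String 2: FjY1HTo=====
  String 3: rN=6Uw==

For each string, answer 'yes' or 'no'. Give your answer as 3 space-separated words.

String 1: 'x4a+jA==' → valid
String 2: 'FjY1HTo=====' → invalid (5 pad chars (max 2))
String 3: 'rN=6Uw==' → invalid (bad char(s): ['=']; '=' in middle)

Answer: yes no no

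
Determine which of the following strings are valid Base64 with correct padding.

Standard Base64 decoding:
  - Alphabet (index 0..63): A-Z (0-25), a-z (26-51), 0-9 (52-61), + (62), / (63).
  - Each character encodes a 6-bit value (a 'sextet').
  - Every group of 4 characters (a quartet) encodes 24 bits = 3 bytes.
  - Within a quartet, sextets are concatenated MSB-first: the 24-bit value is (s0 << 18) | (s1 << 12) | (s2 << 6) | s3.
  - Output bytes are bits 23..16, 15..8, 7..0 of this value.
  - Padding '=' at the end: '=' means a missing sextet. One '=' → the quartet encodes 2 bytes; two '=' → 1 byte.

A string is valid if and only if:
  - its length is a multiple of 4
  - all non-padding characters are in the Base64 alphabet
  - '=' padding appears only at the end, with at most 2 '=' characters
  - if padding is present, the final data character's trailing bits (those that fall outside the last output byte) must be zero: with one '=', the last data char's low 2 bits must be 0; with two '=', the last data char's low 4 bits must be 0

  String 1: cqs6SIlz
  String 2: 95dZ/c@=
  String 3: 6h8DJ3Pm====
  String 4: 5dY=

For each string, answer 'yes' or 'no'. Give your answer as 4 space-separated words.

String 1: 'cqs6SIlz' → valid
String 2: '95dZ/c@=' → invalid (bad char(s): ['@'])
String 3: '6h8DJ3Pm====' → invalid (4 pad chars (max 2))
String 4: '5dY=' → valid

Answer: yes no no yes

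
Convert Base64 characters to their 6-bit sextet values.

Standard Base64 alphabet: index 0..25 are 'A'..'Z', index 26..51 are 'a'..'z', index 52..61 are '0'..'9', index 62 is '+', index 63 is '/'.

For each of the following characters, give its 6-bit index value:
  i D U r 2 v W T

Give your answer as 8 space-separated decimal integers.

'i': a..z range, 26 + ord('i') − ord('a') = 34
'D': A..Z range, ord('D') − ord('A') = 3
'U': A..Z range, ord('U') − ord('A') = 20
'r': a..z range, 26 + ord('r') − ord('a') = 43
'2': 0..9 range, 52 + ord('2') − ord('0') = 54
'v': a..z range, 26 + ord('v') − ord('a') = 47
'W': A..Z range, ord('W') − ord('A') = 22
'T': A..Z range, ord('T') − ord('A') = 19

Answer: 34 3 20 43 54 47 22 19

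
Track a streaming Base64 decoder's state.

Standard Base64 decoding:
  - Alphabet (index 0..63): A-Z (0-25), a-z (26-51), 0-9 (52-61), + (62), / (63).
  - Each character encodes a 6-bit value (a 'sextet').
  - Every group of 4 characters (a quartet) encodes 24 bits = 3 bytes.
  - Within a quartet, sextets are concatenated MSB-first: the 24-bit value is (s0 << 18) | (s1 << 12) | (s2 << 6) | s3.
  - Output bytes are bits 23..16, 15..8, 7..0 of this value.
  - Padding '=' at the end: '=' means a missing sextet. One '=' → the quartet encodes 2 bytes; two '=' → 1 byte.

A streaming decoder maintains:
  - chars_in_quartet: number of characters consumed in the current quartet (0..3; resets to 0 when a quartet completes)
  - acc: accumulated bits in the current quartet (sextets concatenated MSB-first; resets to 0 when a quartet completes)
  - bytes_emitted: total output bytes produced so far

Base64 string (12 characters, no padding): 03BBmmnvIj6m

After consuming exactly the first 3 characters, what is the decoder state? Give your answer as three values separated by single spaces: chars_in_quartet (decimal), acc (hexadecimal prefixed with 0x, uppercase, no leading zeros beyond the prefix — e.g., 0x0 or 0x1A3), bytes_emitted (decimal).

Answer: 3 0x34DC1 0

Derivation:
After char 0 ('0'=52): chars_in_quartet=1 acc=0x34 bytes_emitted=0
After char 1 ('3'=55): chars_in_quartet=2 acc=0xD37 bytes_emitted=0
After char 2 ('B'=1): chars_in_quartet=3 acc=0x34DC1 bytes_emitted=0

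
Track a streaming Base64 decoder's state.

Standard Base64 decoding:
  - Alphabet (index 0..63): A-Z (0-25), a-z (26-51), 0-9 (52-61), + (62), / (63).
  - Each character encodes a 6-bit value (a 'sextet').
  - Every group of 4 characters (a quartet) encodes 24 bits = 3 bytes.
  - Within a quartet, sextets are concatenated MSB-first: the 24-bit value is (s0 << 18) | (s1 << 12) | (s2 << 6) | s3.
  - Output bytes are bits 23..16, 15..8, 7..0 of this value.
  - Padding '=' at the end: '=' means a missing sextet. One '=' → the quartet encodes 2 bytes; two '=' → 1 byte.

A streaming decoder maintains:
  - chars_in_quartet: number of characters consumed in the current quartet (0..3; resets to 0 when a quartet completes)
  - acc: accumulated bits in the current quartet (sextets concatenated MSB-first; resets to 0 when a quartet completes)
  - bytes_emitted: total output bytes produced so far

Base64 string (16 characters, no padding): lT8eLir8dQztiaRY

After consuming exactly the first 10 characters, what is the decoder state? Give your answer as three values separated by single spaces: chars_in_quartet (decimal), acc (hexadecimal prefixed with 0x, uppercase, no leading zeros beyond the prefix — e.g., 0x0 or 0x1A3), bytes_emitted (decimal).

After char 0 ('l'=37): chars_in_quartet=1 acc=0x25 bytes_emitted=0
After char 1 ('T'=19): chars_in_quartet=2 acc=0x953 bytes_emitted=0
After char 2 ('8'=60): chars_in_quartet=3 acc=0x254FC bytes_emitted=0
After char 3 ('e'=30): chars_in_quartet=4 acc=0x953F1E -> emit 95 3F 1E, reset; bytes_emitted=3
After char 4 ('L'=11): chars_in_quartet=1 acc=0xB bytes_emitted=3
After char 5 ('i'=34): chars_in_quartet=2 acc=0x2E2 bytes_emitted=3
After char 6 ('r'=43): chars_in_quartet=3 acc=0xB8AB bytes_emitted=3
After char 7 ('8'=60): chars_in_quartet=4 acc=0x2E2AFC -> emit 2E 2A FC, reset; bytes_emitted=6
After char 8 ('d'=29): chars_in_quartet=1 acc=0x1D bytes_emitted=6
After char 9 ('Q'=16): chars_in_quartet=2 acc=0x750 bytes_emitted=6

Answer: 2 0x750 6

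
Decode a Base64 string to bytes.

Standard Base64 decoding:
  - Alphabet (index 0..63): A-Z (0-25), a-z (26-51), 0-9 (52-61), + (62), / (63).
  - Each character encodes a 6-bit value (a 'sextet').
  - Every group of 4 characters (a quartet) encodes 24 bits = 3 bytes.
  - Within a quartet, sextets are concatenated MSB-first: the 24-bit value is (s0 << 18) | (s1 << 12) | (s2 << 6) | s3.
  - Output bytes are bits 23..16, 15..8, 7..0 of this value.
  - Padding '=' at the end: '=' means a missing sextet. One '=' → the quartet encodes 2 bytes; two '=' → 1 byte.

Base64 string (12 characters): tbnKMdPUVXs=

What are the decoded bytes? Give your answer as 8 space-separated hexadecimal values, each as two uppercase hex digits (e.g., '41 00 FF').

Answer: B5 B9 CA 31 D3 D4 55 7B

Derivation:
After char 0 ('t'=45): chars_in_quartet=1 acc=0x2D bytes_emitted=0
After char 1 ('b'=27): chars_in_quartet=2 acc=0xB5B bytes_emitted=0
After char 2 ('n'=39): chars_in_quartet=3 acc=0x2D6E7 bytes_emitted=0
After char 3 ('K'=10): chars_in_quartet=4 acc=0xB5B9CA -> emit B5 B9 CA, reset; bytes_emitted=3
After char 4 ('M'=12): chars_in_quartet=1 acc=0xC bytes_emitted=3
After char 5 ('d'=29): chars_in_quartet=2 acc=0x31D bytes_emitted=3
After char 6 ('P'=15): chars_in_quartet=3 acc=0xC74F bytes_emitted=3
After char 7 ('U'=20): chars_in_quartet=4 acc=0x31D3D4 -> emit 31 D3 D4, reset; bytes_emitted=6
After char 8 ('V'=21): chars_in_quartet=1 acc=0x15 bytes_emitted=6
After char 9 ('X'=23): chars_in_quartet=2 acc=0x557 bytes_emitted=6
After char 10 ('s'=44): chars_in_quartet=3 acc=0x155EC bytes_emitted=6
Padding '=': partial quartet acc=0x155EC -> emit 55 7B; bytes_emitted=8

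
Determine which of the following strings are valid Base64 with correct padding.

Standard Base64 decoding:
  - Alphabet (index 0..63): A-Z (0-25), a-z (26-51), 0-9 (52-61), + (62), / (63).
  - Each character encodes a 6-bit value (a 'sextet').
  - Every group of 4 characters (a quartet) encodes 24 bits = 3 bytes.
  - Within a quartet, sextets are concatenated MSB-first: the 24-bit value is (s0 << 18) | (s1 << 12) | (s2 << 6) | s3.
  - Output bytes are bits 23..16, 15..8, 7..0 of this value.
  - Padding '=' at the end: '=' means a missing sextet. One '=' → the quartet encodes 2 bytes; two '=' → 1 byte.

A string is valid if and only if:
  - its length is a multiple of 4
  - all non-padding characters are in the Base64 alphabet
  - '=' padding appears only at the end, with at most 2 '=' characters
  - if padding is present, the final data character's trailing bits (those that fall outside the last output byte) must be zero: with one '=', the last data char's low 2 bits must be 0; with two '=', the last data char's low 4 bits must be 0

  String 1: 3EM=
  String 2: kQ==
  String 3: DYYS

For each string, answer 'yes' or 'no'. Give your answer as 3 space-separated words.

String 1: '3EM=' → valid
String 2: 'kQ==' → valid
String 3: 'DYYS' → valid

Answer: yes yes yes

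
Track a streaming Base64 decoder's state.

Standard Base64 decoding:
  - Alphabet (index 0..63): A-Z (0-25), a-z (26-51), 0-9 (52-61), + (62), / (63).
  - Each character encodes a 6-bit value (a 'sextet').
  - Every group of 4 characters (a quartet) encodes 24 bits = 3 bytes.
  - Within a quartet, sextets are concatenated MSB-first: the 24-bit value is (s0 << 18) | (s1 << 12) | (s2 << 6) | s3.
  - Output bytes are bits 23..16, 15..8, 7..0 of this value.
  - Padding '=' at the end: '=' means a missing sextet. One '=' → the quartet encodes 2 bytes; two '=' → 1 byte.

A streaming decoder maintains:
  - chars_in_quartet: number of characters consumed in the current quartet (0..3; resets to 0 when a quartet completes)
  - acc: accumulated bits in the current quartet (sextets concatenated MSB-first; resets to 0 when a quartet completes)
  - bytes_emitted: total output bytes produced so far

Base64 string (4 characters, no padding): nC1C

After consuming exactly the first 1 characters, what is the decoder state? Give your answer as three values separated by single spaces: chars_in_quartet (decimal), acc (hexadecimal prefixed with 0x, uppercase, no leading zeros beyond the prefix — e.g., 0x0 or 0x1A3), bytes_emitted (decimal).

Answer: 1 0x27 0

Derivation:
After char 0 ('n'=39): chars_in_quartet=1 acc=0x27 bytes_emitted=0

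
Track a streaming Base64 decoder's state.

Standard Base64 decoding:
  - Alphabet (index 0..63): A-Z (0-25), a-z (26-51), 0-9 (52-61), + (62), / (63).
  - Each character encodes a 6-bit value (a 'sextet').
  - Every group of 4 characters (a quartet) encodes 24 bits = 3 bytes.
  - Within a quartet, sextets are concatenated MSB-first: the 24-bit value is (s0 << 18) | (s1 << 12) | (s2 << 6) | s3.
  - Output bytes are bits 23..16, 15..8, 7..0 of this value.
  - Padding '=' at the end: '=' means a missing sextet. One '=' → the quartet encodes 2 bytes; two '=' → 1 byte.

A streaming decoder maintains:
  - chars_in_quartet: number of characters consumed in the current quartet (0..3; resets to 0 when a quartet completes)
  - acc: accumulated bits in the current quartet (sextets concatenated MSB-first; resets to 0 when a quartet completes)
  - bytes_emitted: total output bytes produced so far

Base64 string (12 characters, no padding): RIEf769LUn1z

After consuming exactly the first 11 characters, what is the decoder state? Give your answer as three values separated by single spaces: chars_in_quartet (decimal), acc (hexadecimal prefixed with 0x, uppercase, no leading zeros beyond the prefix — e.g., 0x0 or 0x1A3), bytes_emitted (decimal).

Answer: 3 0x149F5 6

Derivation:
After char 0 ('R'=17): chars_in_quartet=1 acc=0x11 bytes_emitted=0
After char 1 ('I'=8): chars_in_quartet=2 acc=0x448 bytes_emitted=0
After char 2 ('E'=4): chars_in_quartet=3 acc=0x11204 bytes_emitted=0
After char 3 ('f'=31): chars_in_quartet=4 acc=0x44811F -> emit 44 81 1F, reset; bytes_emitted=3
After char 4 ('7'=59): chars_in_quartet=1 acc=0x3B bytes_emitted=3
After char 5 ('6'=58): chars_in_quartet=2 acc=0xEFA bytes_emitted=3
After char 6 ('9'=61): chars_in_quartet=3 acc=0x3BEBD bytes_emitted=3
After char 7 ('L'=11): chars_in_quartet=4 acc=0xEFAF4B -> emit EF AF 4B, reset; bytes_emitted=6
After char 8 ('U'=20): chars_in_quartet=1 acc=0x14 bytes_emitted=6
After char 9 ('n'=39): chars_in_quartet=2 acc=0x527 bytes_emitted=6
After char 10 ('1'=53): chars_in_quartet=3 acc=0x149F5 bytes_emitted=6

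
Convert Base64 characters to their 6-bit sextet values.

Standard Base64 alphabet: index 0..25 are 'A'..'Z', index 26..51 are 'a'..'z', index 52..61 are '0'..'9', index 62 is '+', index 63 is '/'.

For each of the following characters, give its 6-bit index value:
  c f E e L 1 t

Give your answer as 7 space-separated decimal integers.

Answer: 28 31 4 30 11 53 45

Derivation:
'c': a..z range, 26 + ord('c') − ord('a') = 28
'f': a..z range, 26 + ord('f') − ord('a') = 31
'E': A..Z range, ord('E') − ord('A') = 4
'e': a..z range, 26 + ord('e') − ord('a') = 30
'L': A..Z range, ord('L') − ord('A') = 11
'1': 0..9 range, 52 + ord('1') − ord('0') = 53
't': a..z range, 26 + ord('t') − ord('a') = 45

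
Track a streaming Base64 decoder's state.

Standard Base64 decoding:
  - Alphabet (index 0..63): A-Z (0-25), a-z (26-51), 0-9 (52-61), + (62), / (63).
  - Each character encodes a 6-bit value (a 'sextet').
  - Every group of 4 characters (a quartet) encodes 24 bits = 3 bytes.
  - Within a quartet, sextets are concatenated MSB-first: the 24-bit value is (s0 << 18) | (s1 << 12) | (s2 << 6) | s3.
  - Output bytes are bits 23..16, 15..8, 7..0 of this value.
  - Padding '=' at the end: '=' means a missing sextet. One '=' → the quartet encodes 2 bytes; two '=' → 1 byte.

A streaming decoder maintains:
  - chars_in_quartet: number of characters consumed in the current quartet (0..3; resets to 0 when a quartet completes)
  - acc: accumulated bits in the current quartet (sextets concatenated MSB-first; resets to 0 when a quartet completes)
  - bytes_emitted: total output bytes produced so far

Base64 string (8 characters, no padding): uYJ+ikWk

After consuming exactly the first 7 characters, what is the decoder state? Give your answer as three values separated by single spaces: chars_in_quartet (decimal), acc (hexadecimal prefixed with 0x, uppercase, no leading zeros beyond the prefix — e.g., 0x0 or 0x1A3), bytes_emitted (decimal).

After char 0 ('u'=46): chars_in_quartet=1 acc=0x2E bytes_emitted=0
After char 1 ('Y'=24): chars_in_quartet=2 acc=0xB98 bytes_emitted=0
After char 2 ('J'=9): chars_in_quartet=3 acc=0x2E609 bytes_emitted=0
After char 3 ('+'=62): chars_in_quartet=4 acc=0xB9827E -> emit B9 82 7E, reset; bytes_emitted=3
After char 4 ('i'=34): chars_in_quartet=1 acc=0x22 bytes_emitted=3
After char 5 ('k'=36): chars_in_quartet=2 acc=0x8A4 bytes_emitted=3
After char 6 ('W'=22): chars_in_quartet=3 acc=0x22916 bytes_emitted=3

Answer: 3 0x22916 3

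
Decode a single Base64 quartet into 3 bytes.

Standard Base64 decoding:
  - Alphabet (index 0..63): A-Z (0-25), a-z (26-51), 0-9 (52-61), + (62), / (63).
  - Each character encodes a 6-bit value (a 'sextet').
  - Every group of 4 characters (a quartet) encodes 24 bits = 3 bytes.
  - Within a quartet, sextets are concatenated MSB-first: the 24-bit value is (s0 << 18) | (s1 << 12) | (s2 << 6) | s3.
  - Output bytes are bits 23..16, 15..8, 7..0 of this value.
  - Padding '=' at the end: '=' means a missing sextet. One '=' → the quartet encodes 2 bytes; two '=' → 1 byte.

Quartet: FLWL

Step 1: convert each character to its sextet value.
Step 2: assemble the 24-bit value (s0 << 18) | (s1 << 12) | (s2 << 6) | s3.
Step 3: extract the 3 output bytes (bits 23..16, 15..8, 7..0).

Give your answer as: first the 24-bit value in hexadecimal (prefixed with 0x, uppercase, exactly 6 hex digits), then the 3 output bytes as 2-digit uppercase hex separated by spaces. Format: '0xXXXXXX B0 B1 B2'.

Sextets: F=5, L=11, W=22, L=11
24-bit: (5<<18) | (11<<12) | (22<<6) | 11
      = 0x140000 | 0x00B000 | 0x000580 | 0x00000B
      = 0x14B58B
Bytes: (v>>16)&0xFF=14, (v>>8)&0xFF=B5, v&0xFF=8B

Answer: 0x14B58B 14 B5 8B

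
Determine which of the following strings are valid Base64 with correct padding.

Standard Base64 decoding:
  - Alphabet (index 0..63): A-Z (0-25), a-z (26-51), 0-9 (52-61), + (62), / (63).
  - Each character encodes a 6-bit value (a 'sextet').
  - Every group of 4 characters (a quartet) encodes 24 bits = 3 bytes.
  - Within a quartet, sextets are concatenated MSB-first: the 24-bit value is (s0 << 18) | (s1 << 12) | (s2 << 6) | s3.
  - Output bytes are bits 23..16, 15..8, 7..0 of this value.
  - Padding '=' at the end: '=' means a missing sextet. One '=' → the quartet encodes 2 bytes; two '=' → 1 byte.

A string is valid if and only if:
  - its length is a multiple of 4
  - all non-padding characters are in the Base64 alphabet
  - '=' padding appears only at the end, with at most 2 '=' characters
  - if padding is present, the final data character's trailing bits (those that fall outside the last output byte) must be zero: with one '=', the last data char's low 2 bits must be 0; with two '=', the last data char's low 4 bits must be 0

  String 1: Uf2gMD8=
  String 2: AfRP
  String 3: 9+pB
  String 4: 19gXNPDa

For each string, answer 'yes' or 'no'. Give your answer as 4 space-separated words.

Answer: yes yes yes yes

Derivation:
String 1: 'Uf2gMD8=' → valid
String 2: 'AfRP' → valid
String 3: '9+pB' → valid
String 4: '19gXNPDa' → valid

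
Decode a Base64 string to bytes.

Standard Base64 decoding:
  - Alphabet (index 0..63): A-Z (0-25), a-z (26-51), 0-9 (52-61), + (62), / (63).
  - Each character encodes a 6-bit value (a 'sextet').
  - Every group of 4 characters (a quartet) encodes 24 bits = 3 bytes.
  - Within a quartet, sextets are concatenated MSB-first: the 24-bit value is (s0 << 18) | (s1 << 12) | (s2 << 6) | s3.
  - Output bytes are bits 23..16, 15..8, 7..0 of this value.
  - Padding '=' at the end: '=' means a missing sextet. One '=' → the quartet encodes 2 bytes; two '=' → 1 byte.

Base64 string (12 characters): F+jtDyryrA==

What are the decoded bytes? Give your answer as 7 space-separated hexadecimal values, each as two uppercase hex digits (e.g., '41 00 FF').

Answer: 17 E8 ED 0F 2A F2 AC

Derivation:
After char 0 ('F'=5): chars_in_quartet=1 acc=0x5 bytes_emitted=0
After char 1 ('+'=62): chars_in_quartet=2 acc=0x17E bytes_emitted=0
After char 2 ('j'=35): chars_in_quartet=3 acc=0x5FA3 bytes_emitted=0
After char 3 ('t'=45): chars_in_quartet=4 acc=0x17E8ED -> emit 17 E8 ED, reset; bytes_emitted=3
After char 4 ('D'=3): chars_in_quartet=1 acc=0x3 bytes_emitted=3
After char 5 ('y'=50): chars_in_quartet=2 acc=0xF2 bytes_emitted=3
After char 6 ('r'=43): chars_in_quartet=3 acc=0x3CAB bytes_emitted=3
After char 7 ('y'=50): chars_in_quartet=4 acc=0xF2AF2 -> emit 0F 2A F2, reset; bytes_emitted=6
After char 8 ('r'=43): chars_in_quartet=1 acc=0x2B bytes_emitted=6
After char 9 ('A'=0): chars_in_quartet=2 acc=0xAC0 bytes_emitted=6
Padding '==': partial quartet acc=0xAC0 -> emit AC; bytes_emitted=7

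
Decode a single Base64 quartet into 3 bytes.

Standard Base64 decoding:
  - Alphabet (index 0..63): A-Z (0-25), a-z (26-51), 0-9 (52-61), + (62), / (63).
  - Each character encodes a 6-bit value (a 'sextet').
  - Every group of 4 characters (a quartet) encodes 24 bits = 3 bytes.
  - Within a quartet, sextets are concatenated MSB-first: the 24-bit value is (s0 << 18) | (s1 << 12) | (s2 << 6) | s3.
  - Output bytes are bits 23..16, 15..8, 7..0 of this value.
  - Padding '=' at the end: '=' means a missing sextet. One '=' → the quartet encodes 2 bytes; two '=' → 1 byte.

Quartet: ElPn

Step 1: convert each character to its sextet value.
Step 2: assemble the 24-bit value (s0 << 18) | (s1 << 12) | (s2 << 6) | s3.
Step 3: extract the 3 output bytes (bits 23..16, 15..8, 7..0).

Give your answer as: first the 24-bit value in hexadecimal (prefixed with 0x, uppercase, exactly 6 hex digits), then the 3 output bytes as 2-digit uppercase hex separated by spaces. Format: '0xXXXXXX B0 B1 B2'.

Sextets: E=4, l=37, P=15, n=39
24-bit: (4<<18) | (37<<12) | (15<<6) | 39
      = 0x100000 | 0x025000 | 0x0003C0 | 0x000027
      = 0x1253E7
Bytes: (v>>16)&0xFF=12, (v>>8)&0xFF=53, v&0xFF=E7

Answer: 0x1253E7 12 53 E7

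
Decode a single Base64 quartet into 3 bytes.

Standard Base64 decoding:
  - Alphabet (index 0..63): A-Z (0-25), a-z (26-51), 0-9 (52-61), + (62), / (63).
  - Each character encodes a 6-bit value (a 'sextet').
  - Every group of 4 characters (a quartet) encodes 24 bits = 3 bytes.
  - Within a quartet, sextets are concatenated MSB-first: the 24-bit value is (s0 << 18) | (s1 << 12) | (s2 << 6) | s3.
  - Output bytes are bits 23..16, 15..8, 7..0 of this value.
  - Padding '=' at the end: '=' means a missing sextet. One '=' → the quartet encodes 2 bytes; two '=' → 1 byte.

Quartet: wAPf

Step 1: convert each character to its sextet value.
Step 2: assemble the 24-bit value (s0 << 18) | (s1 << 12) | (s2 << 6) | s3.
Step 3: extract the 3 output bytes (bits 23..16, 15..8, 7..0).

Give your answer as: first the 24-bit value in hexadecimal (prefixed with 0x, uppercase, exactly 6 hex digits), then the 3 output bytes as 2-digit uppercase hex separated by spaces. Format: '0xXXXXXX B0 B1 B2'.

Answer: 0xC003DF C0 03 DF

Derivation:
Sextets: w=48, A=0, P=15, f=31
24-bit: (48<<18) | (0<<12) | (15<<6) | 31
      = 0xC00000 | 0x000000 | 0x0003C0 | 0x00001F
      = 0xC003DF
Bytes: (v>>16)&0xFF=C0, (v>>8)&0xFF=03, v&0xFF=DF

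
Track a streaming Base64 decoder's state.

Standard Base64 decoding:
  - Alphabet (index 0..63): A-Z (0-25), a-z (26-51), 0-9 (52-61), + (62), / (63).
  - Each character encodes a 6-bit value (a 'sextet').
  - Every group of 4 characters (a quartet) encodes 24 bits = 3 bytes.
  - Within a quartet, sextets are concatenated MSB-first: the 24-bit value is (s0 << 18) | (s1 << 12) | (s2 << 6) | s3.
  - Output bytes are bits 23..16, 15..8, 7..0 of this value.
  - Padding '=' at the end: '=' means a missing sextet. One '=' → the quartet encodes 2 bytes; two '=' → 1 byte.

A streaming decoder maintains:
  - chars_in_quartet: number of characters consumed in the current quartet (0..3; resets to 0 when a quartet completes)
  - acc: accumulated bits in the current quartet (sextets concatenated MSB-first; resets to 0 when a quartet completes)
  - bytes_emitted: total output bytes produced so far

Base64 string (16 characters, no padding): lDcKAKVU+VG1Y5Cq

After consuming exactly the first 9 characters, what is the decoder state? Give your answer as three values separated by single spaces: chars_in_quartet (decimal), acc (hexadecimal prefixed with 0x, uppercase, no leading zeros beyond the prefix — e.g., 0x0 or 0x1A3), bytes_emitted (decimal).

Answer: 1 0x3E 6

Derivation:
After char 0 ('l'=37): chars_in_quartet=1 acc=0x25 bytes_emitted=0
After char 1 ('D'=3): chars_in_quartet=2 acc=0x943 bytes_emitted=0
After char 2 ('c'=28): chars_in_quartet=3 acc=0x250DC bytes_emitted=0
After char 3 ('K'=10): chars_in_quartet=4 acc=0x94370A -> emit 94 37 0A, reset; bytes_emitted=3
After char 4 ('A'=0): chars_in_quartet=1 acc=0x0 bytes_emitted=3
After char 5 ('K'=10): chars_in_quartet=2 acc=0xA bytes_emitted=3
After char 6 ('V'=21): chars_in_quartet=3 acc=0x295 bytes_emitted=3
After char 7 ('U'=20): chars_in_quartet=4 acc=0xA554 -> emit 00 A5 54, reset; bytes_emitted=6
After char 8 ('+'=62): chars_in_quartet=1 acc=0x3E bytes_emitted=6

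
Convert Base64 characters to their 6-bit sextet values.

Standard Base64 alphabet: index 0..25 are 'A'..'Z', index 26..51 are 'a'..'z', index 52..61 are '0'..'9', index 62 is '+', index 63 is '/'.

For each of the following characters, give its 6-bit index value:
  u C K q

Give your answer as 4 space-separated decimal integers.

'u': a..z range, 26 + ord('u') − ord('a') = 46
'C': A..Z range, ord('C') − ord('A') = 2
'K': A..Z range, ord('K') − ord('A') = 10
'q': a..z range, 26 + ord('q') − ord('a') = 42

Answer: 46 2 10 42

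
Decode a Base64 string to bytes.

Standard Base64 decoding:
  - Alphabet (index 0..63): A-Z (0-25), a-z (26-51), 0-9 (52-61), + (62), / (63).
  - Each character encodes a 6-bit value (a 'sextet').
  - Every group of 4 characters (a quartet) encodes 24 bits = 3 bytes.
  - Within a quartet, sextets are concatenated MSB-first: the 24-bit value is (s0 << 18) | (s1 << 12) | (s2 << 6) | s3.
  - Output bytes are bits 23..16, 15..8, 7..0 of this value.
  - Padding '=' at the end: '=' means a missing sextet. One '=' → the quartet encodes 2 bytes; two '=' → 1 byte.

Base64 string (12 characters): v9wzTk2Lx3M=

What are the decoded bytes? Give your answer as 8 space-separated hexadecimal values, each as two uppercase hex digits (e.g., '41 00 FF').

After char 0 ('v'=47): chars_in_quartet=1 acc=0x2F bytes_emitted=0
After char 1 ('9'=61): chars_in_quartet=2 acc=0xBFD bytes_emitted=0
After char 2 ('w'=48): chars_in_quartet=3 acc=0x2FF70 bytes_emitted=0
After char 3 ('z'=51): chars_in_quartet=4 acc=0xBFDC33 -> emit BF DC 33, reset; bytes_emitted=3
After char 4 ('T'=19): chars_in_quartet=1 acc=0x13 bytes_emitted=3
After char 5 ('k'=36): chars_in_quartet=2 acc=0x4E4 bytes_emitted=3
After char 6 ('2'=54): chars_in_quartet=3 acc=0x13936 bytes_emitted=3
After char 7 ('L'=11): chars_in_quartet=4 acc=0x4E4D8B -> emit 4E 4D 8B, reset; bytes_emitted=6
After char 8 ('x'=49): chars_in_quartet=1 acc=0x31 bytes_emitted=6
After char 9 ('3'=55): chars_in_quartet=2 acc=0xC77 bytes_emitted=6
After char 10 ('M'=12): chars_in_quartet=3 acc=0x31DCC bytes_emitted=6
Padding '=': partial quartet acc=0x31DCC -> emit C7 73; bytes_emitted=8

Answer: BF DC 33 4E 4D 8B C7 73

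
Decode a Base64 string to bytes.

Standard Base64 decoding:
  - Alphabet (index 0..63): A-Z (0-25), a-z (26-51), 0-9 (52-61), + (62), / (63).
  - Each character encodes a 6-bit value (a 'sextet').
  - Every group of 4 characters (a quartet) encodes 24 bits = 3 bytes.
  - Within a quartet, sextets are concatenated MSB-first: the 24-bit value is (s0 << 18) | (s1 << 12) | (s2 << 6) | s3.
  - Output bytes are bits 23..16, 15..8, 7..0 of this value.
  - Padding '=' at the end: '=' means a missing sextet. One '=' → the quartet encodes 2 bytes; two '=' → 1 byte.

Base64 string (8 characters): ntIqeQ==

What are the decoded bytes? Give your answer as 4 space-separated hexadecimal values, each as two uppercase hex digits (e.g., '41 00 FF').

Answer: 9E D2 2A 79

Derivation:
After char 0 ('n'=39): chars_in_quartet=1 acc=0x27 bytes_emitted=0
After char 1 ('t'=45): chars_in_quartet=2 acc=0x9ED bytes_emitted=0
After char 2 ('I'=8): chars_in_quartet=3 acc=0x27B48 bytes_emitted=0
After char 3 ('q'=42): chars_in_quartet=4 acc=0x9ED22A -> emit 9E D2 2A, reset; bytes_emitted=3
After char 4 ('e'=30): chars_in_quartet=1 acc=0x1E bytes_emitted=3
After char 5 ('Q'=16): chars_in_quartet=2 acc=0x790 bytes_emitted=3
Padding '==': partial quartet acc=0x790 -> emit 79; bytes_emitted=4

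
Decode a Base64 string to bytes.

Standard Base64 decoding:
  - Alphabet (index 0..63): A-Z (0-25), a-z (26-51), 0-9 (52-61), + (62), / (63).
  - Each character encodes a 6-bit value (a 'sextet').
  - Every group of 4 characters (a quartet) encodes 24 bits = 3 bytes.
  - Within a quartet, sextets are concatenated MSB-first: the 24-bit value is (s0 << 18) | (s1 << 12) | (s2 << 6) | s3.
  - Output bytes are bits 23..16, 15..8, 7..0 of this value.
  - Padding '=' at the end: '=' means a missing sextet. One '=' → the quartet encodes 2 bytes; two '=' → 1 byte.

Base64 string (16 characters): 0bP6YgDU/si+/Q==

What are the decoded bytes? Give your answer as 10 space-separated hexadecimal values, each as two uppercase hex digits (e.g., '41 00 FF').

After char 0 ('0'=52): chars_in_quartet=1 acc=0x34 bytes_emitted=0
After char 1 ('b'=27): chars_in_quartet=2 acc=0xD1B bytes_emitted=0
After char 2 ('P'=15): chars_in_quartet=3 acc=0x346CF bytes_emitted=0
After char 3 ('6'=58): chars_in_quartet=4 acc=0xD1B3FA -> emit D1 B3 FA, reset; bytes_emitted=3
After char 4 ('Y'=24): chars_in_quartet=1 acc=0x18 bytes_emitted=3
After char 5 ('g'=32): chars_in_quartet=2 acc=0x620 bytes_emitted=3
After char 6 ('D'=3): chars_in_quartet=3 acc=0x18803 bytes_emitted=3
After char 7 ('U'=20): chars_in_quartet=4 acc=0x6200D4 -> emit 62 00 D4, reset; bytes_emitted=6
After char 8 ('/'=63): chars_in_quartet=1 acc=0x3F bytes_emitted=6
After char 9 ('s'=44): chars_in_quartet=2 acc=0xFEC bytes_emitted=6
After char 10 ('i'=34): chars_in_quartet=3 acc=0x3FB22 bytes_emitted=6
After char 11 ('+'=62): chars_in_quartet=4 acc=0xFEC8BE -> emit FE C8 BE, reset; bytes_emitted=9
After char 12 ('/'=63): chars_in_quartet=1 acc=0x3F bytes_emitted=9
After char 13 ('Q'=16): chars_in_quartet=2 acc=0xFD0 bytes_emitted=9
Padding '==': partial quartet acc=0xFD0 -> emit FD; bytes_emitted=10

Answer: D1 B3 FA 62 00 D4 FE C8 BE FD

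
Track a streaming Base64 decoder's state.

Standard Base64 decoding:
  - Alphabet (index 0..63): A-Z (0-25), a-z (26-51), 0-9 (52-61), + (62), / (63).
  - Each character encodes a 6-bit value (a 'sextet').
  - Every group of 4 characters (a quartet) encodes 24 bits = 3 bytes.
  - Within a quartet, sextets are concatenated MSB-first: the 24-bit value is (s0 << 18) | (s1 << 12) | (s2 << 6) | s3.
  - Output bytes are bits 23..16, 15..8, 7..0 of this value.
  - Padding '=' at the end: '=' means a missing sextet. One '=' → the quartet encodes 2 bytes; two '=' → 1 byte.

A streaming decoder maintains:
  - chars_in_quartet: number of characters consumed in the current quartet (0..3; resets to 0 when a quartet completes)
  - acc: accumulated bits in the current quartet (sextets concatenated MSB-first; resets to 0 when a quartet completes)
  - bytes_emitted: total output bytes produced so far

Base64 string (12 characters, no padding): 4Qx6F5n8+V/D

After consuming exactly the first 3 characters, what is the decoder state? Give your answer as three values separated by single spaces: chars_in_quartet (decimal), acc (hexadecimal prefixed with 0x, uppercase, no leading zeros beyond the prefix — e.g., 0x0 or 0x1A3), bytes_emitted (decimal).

After char 0 ('4'=56): chars_in_quartet=1 acc=0x38 bytes_emitted=0
After char 1 ('Q'=16): chars_in_quartet=2 acc=0xE10 bytes_emitted=0
After char 2 ('x'=49): chars_in_quartet=3 acc=0x38431 bytes_emitted=0

Answer: 3 0x38431 0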